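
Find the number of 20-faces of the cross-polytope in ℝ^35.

Each 20-face is the convex hull of 21 vertices, one chosen as ±e_i from each of 21 distinct axes: 2^21·C(35,21) = 4865307495628800.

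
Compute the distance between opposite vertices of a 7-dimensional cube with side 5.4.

Diagonal = √7 · 5.4 ≈ 14.2871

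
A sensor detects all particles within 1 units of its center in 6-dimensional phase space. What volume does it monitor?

Volume = π^{6/2}·(1)^6/Γ(4) = π^3/6 ≈ 5.16771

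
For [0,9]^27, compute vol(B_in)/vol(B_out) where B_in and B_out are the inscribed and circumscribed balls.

V_in / V_out = (r_in/r_out)^27 = (1/√27)^27 = 27^(-27/2) ≈ 4.74886e-20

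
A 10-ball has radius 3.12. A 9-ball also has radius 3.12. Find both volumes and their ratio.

V_10(3.12) ≈ 222902. V_9(3.12) ≈ 92407.9. Ratio V_10/V_9 ≈ 2.412.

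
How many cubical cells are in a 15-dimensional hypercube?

Choose 3 of 15 axes to span the face (C(15,3) = 455 ways), then fix each of the remaining 12 coordinates at one of its two extreme values (2^12 = 4096 ways): 455·4096 = 1863680.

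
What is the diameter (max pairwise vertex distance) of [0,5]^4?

d = √(5² + 5² + ... + 5²) [4 terms] = √(4·5²) = 5√4 = 10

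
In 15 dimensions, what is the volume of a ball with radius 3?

The n-ball volume is π^(n/2)·r^n/Γ(n/2+1). With n=15, r=3: V = 45349632·π^7/25025 ≈ 5.47329e+06.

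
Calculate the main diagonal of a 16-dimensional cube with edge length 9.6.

d = √(9.6² + 9.6² + ... + 9.6²) [16 terms] = √(16·9.6²) = 9.6√16 = 38.4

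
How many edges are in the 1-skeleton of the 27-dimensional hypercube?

The 27-cube has n·2^(n-1) = 27·2^26 = 27·67108864 = 1811939328 edges.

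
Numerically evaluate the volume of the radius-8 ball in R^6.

V_6(8) = π^(6/2) · (8)^6 / Γ(6/2 + 1) = 131072·π^3/3 ≈ 1.35468e+06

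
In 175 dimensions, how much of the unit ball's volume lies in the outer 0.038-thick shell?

1 - (1-0.038)^175 ≈ 0.998863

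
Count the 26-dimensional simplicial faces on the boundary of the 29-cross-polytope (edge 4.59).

Number of 26-faces = 2^(26+1) · C(29,26+1) = 134217728 · 406 = 54492397568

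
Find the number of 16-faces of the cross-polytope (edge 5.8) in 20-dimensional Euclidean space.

Number of 16-faces = 2^(16+1) · C(20,16+1) = 131072 · 1140 = 149422080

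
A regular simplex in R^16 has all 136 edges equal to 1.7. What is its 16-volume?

V = (1.7^16 / 16!) · √((16+1) / 2^16) ≈ 3.74583e-12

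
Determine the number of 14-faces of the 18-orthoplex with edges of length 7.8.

An n-cross-polytope has 2^(k+1)·C(n,k+1) k-faces. Here 2^15·C(18,15) = 32768·816 = 26738688.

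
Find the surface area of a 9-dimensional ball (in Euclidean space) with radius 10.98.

The surface area of an n-ball is 2π^(n/2) r^(n-1) / Γ(n/2). For n=9, r=10.98: 6.27161e+09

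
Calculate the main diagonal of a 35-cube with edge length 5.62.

Diagonal = √35 · 5.62 ≈ 33.2484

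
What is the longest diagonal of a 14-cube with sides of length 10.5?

d = √(10.5² + 10.5² + ... + 10.5²) [14 terms] = √(14·10.5²) = 10.5√14 ≈ 39.2874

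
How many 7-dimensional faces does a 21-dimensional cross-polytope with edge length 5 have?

Each 7-face is the convex hull of 8 vertices, one chosen as ±e_i from each of 8 distinct axes: 2^8·C(21,8) = 52093440.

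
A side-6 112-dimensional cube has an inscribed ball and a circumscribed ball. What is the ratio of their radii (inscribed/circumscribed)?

r_in / r_out = (6/2) / (6√112/2) = 1/√112 ≈ 0.0944911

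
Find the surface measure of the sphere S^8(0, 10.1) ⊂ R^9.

The surface area of an n-ball is 2π^(n/2) r^(n-1) / Γ(n/2). For n=9, r=10.1: 3.21463e+09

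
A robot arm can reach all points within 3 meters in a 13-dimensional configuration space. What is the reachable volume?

V_13(3) = π^(13/2) · (3)^13 / Γ(13/2 + 1) = 7558272·π^6/5005 ≈ 1.45184e+06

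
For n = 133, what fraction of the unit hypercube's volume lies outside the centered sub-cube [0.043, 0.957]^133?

The inner cube has side 1-2·0.043 = 0.914 and volume (0.914)^133 ≈ 6.395e-06, so the shell holds 0.999994 of the volume.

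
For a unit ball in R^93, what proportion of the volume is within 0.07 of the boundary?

Shell fraction = 1 - (1-0.07)^93 ≈ 0.998828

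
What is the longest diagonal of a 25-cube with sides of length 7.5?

||(7.5,7.5,...,7.5)|| = √(25)·7.5 = 37.5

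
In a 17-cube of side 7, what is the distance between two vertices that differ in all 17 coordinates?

Diagonal = √17 · 7 ≈ 28.8617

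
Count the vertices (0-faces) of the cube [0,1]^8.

An n-cube has 2^n vertices; for n = 8 that is 2^8 = 256.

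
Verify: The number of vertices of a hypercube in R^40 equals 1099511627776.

True. The 40-cube has 2^40 = 1099511627776 vertices.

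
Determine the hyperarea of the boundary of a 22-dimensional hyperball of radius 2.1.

|∂B_22(2.1)| ≈ 947372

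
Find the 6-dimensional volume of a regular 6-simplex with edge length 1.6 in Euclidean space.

V_6 = √(7) · 1.6^6 / (6! · 2^(6/2)) ≈ 0.00770631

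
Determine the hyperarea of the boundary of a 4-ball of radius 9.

|∂B_4(9)| = 1458·π^2 ≈ 14389.9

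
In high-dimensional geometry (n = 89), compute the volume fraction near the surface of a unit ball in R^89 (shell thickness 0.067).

1 - (1-0.067)^89 ≈ 0.997913 ≈ 99.79%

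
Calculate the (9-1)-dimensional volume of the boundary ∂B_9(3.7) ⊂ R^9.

S = n·V_n(r)/r = 9·V_9(3.7)/3.7 (volume-to-surface relation), giving 1.04274e+06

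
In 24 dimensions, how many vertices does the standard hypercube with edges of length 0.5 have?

Each vertex is a binary string of length 24, so there are 2^24 = 16777216.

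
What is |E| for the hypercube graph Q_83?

Each of the 2^83 = 9671406556917033397649408 vertices has degree 83; total edges = 83·2^83/2 = 401363372112056886002450432.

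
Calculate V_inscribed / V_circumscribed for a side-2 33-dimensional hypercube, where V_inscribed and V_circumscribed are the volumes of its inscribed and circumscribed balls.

The radii are 2/2 and 2√33/2, so the volume ratio is (1/√33)^33 = 33^{-33/2} ≈ 8.80076e-26.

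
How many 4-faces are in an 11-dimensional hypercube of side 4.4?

An n-cube has C(n,k)·2^(n-k) k-faces. Here C(11,4)·2^7 = 330·128 = 42240.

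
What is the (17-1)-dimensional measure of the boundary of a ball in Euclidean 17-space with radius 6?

The surface area of an n-ball is 2π^(n/2) r^(n-1) / Γ(n/2). For n=17, r=6: 17832200896512·π^8/25025 ≈ 6.76129e+12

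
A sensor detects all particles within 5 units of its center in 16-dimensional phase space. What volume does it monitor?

Volume = π^{16/2}·(5)^16/Γ(9) = 30517578125·π^8/8064 ≈ 3.59086e+10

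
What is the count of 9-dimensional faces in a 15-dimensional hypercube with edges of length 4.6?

Choose 9 of 15 axes to span the face (C(15,9) = 5005 ways), then fix each of the remaining 6 coordinates at one of its two extreme values (2^6 = 64 ways): 5005·64 = 320320.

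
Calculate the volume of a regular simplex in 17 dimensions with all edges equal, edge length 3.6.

For a regular n-simplex with edge a, V = (a^n / n!)·√((n+1)/2^n). With a=3.6, n=17: V ≈ 9.43964e-08.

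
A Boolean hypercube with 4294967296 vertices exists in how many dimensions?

2^n = 4294967296 ⇒ n = log_2(4294967296) = 32.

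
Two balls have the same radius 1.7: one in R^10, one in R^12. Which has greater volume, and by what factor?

V_10(1.7) ≈ 514.112, V_12(1.7) ≈ 777.954. The 12-ball is larger by a factor of 1.513.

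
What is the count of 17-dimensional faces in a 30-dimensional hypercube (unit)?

f_17(30-cube) = (30 choose 17) · 2^13 = 981072691200.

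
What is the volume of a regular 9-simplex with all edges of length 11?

For a regular n-simplex with edge a, V = (a^n / n!)·√((n+1)/2^n). With a=11, n=9: V ≈ 908.105.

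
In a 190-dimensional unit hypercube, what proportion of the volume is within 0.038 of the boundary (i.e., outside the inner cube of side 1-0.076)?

Shell fraction = 1 - (1-0.076)^190 ≈ 0.9999996996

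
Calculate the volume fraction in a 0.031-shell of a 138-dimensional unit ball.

1 - (1-0.031)^138 ≈ 0.987038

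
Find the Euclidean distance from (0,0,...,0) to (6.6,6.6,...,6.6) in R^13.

d = √(6.6² + 6.6² + ... + 6.6²) [13 terms] = √(13·6.6²) = 6.6√13 ≈ 23.7966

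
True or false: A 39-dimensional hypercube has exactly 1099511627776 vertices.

False. The 39-cube has 2^39 = 549755813888 vertices.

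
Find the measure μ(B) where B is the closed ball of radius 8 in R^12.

V = 4294967296·π^6/45 ≈ 9.17586e+10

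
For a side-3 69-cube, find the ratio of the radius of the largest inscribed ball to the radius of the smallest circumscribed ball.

r_in = 3/2 (half the side); r_out = 3√69/2 (half the diagonal). Ratio = 1/√69 ≈ 0.120386.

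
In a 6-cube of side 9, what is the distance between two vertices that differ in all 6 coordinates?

The space diagonal of an n-cube of side s is s√n. Here 9·√6 ≈ 22.0454.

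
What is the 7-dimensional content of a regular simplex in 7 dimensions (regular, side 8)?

V = (8^7 / 7!) · √((7+1) / 2^7) ≈ 104.025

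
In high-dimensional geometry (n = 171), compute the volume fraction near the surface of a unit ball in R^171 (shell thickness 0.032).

1 - (1-0.032)^171 ≈ 0.996157 ≈ 99.62%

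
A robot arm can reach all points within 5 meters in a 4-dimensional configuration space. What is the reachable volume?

V_4(5) = π^(4/2) · (5)^4 / Γ(4/2 + 1) = 625·π^2/2 ≈ 3084.25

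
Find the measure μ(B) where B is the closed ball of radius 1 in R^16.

V_16(1) = π^(16/2) · (1)^16 / Γ(16/2 + 1) = π^8/40320 ≈ 0.235331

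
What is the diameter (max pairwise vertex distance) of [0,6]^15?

Diagonal = √15 · 6 ≈ 23.2379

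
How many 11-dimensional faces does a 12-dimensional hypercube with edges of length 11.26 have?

f_11(12-cube) = (12 choose 11) · 2^1 = 24.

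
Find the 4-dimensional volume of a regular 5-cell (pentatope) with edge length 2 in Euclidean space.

For a regular n-simplex with edge a, V = (a^n / n!)·√((n+1)/2^n). With a=2, n=4: V ≈ 0.372678.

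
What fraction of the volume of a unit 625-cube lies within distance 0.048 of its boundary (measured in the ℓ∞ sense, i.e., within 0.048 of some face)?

Shell fraction = 1 - (1-0.096)^625 ≈ 1 - 4.03e-28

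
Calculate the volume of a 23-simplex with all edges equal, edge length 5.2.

For a regular n-simplex with edge a, V = (a^n / n!)·√((n+1)/2^n). With a=5.2, n=23: V ≈ 1.9224e-09.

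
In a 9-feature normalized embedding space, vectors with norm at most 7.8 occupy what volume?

Volume = π^{9/2}·(7.8)^9/Γ(11/2) ≈ 3.52508e+08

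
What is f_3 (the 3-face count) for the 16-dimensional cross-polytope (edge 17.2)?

Number of 3-faces = 2^(3+1) · C(16,3+1) = 16 · 1820 = 29120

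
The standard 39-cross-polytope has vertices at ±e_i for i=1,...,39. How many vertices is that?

The 39-dimensional cross-polytope has 2n = 2·39 = 78 vertices.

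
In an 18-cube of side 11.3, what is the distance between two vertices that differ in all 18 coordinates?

Diagonal = √18 · 11.3 ≈ 47.9418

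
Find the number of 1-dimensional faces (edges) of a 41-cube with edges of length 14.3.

Each of the 2^41 = 2199023255552 vertices has degree 41; total edges = 41·2^41/2 = 45079976738816.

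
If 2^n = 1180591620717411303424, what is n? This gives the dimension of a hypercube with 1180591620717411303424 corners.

2^n = 1180591620717411303424 ⇒ n = log_2(1180591620717411303424) = 70.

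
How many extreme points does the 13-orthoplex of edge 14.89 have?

Number of vertices = 2n = 26.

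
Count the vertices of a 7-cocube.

The vertices are ±e_1, ..., ±e_7, so there are 2·7 = 14.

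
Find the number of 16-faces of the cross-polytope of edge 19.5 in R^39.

An n-cross-polytope has 2^(k+1)·C(n,k+1) k-faces. Here 2^17·C(39,17) = 131072·51021117810 = 6687439953592320.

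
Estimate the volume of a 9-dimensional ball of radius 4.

V = 8388608·π^4/945 ≈ 864684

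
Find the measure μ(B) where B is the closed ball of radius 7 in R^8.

V_8(7) = π^(8/2) · (7)^8 / Γ(8/2 + 1) = 5764801·π^4/24 ≈ 2.33977e+07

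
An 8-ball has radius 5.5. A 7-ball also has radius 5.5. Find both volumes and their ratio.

V_8(5.5) ≈ 3.39852e+06. V_7(5.5) ≈ 719315. Ratio V_8/V_7 ≈ 4.725.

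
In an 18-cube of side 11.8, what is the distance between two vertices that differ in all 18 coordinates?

Diagonal = √18 · 11.8 ≈ 50.0632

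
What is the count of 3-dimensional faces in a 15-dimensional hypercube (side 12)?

An n-cube has C(n,k)·2^(n-k) k-faces. Here C(15,3)·2^12 = 455·4096 = 1863680.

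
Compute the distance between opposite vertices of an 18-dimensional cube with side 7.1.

d = √(7.1² + 7.1² + ... + 7.1²) [18 terms] = √(18·7.1²) = 7.1√18 ≈ 30.1227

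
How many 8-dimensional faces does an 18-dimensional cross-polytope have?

Number of 8-faces = 2^(8+1) · C(18,8+1) = 512 · 48620 = 24893440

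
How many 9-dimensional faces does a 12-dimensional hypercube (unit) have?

Choose 9 of 12 axes to span the face (C(12,9) = 220 ways), then fix each of the remaining 3 coordinates at one of its two extreme values (2^3 = 8 ways): 220·8 = 1760.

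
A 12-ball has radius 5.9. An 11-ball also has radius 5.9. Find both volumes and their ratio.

V_12(5.9) ≈ 2.3757e+09. V_11(5.9) ≈ 5.68168e+08. Ratio V_12/V_11 ≈ 4.181.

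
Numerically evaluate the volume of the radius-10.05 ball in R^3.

V_3(10.05) = π^(3/2) · (10.05)^3 / Γ(3/2 + 1) ≈ 4251.94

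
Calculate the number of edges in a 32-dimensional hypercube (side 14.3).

The 32-cube has n·2^(n-1) = 32·2^31 = 32·2147483648 = 68719476736 edges.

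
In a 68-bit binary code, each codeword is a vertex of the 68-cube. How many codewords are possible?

Each vertex is a binary string of length 68, so there are 2^68 = 295147905179352825856.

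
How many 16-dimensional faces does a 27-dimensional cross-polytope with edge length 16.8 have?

Number of 16-faces = 2^(16+1) · C(27,16+1) = 131072 · 8436285 = 1105760747520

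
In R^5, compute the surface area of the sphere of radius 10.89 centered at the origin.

S = n·V_n(r)/r = 5·V_5(10.89)/10.89 (volume-to-surface relation), giving 370152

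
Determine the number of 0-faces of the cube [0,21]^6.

f_0(6-cube) = (6 choose 0) · 2^6 = 64.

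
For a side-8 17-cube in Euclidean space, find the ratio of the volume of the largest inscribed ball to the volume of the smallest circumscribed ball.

Volume scales as r^n, and r_in/r_out = 1/√17, giving (1/√17)^17 ≈ 3.47684e-11.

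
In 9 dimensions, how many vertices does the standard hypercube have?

The 9-cube has 2^9 = 512 vertices.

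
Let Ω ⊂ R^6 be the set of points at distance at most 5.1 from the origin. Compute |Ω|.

The n-ball volume is π^(n/2)·r^n/Γ(n/2+1). With n=6, r=5.1: V ≈ 90932.6.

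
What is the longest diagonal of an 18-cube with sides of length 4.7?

The space diagonal of an n-cube of side s is s√n. Here 4.7·√18 ≈ 19.9404.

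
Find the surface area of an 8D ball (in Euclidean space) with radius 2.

S_8(2) = 2·π^(8/2)·(2)^7 / Γ(8/2) = 128·π^4/3 ≈ 4156.12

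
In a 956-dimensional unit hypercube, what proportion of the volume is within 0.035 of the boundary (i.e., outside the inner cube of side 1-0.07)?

1 - (1 - 2·0.035)^956 = 1 - 0.93^956 ≈ 1 - 7.408e-31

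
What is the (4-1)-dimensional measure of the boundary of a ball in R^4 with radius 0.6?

|∂B_4(0.6)| ≈ 4.26367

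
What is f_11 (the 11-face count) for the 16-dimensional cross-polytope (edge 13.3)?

f_11(16-orthoplex) = 2^12 · (16 choose 12) = 7454720.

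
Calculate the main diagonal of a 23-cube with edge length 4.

Diagonal = √23 · 4 ≈ 19.1833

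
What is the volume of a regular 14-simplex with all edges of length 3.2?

For a regular n-simplex with edge a, V = (a^n / n!)·√((n+1)/2^n). With a=3.2, n=14: V ≈ 4.09758e-06.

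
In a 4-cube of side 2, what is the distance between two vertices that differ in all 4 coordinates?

Diagonal = √4 · 2 = 4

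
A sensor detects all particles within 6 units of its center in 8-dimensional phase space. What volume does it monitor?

V = 69984·π^4 ≈ 6.81708e+06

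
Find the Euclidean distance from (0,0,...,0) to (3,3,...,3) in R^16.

Diagonal = √16 · 3 = 12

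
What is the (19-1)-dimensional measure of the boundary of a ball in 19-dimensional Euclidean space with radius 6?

S = n·V_n(r)/r = 19·V_19(6)/6 (volume-to-surface relation), giving 1283918464548864·π^9/425425 ≈ 8.99629e+13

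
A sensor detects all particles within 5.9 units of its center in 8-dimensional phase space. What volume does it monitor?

V_8(5.9) = π^(8/2) · (5.9)^8 / Γ(8/2 + 1) ≈ 5.95942e+06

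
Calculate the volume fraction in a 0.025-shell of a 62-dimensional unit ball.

1 - (1-0.025)^62 ≈ 0.791893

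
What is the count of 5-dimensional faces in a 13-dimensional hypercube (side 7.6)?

An n-cube has C(n,k)·2^(n-k) k-faces. Here C(13,5)·2^8 = 1287·256 = 329472.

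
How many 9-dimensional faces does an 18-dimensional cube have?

Number of 9-faces = C(18,9) · 2^(18-9) = 48620 · 512 = 24893440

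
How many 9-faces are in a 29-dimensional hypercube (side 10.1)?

Number of 9-faces = C(29,9) · 2^(29-9) = 10015005 · 1048576 = 10501493882880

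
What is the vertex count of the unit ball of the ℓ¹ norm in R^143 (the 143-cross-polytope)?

The 143-dimensional cross-polytope has 2n = 2·143 = 286 vertices.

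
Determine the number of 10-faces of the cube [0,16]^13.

f_10(13-cube) = (13 choose 10) · 2^3 = 2288.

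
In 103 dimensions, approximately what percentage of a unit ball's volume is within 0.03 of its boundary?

1 - (1-0.03)^103 ≈ 0.9566 ≈ 95.66%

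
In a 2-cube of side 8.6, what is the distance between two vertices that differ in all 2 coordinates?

d = √(8.6² + 8.6² + ... + 8.6²) [2 terms] = √(2·8.6²) = 8.6√2 ≈ 12.1622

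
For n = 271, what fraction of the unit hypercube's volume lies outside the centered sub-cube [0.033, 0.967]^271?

The inner cube has side 1-2·0.033 = 0.934 and volume (0.934)^271 ≈ 9.205e-09, so the shell holds 0.9999999908 of the volume.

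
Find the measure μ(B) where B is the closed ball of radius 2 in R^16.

Volume = π^{16/2}·(2)^16/Γ(9) = 512·π^8/315 ≈ 15422.6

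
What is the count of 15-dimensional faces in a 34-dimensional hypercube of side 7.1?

An n-cube has C(n,k)·2^(n-k) k-faces. Here C(34,15)·2^19 = 1855967520·524288 = 973061499125760.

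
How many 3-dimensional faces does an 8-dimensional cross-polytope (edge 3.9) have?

An n-cross-polytope has 2^(k+1)·C(n,k+1) k-faces. Here 2^4·C(8,4) = 16·70 = 1120.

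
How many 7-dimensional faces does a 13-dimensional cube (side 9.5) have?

An n-cube has C(n,k)·2^(n-k) k-faces. Here C(13,7)·2^6 = 1716·64 = 109824.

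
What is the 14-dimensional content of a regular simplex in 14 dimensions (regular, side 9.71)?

Volume = 9.71^14 · √(15/2^14) / 14! ≈ 22.9878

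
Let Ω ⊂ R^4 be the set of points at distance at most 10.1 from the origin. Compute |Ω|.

Volume = π^{4/2}·(10.1)^4/Γ(3) ≈ 51351.7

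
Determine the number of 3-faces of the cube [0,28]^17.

Number of 3-faces = C(17,3) · 2^(17-3) = 680 · 16384 = 11141120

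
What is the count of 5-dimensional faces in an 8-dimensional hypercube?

Choose 5 of 8 axes to span the face (C(8,5) = 56 ways), then fix each of the remaining 3 coordinates at one of its two extreme values (2^3 = 8 ways): 56·8 = 448.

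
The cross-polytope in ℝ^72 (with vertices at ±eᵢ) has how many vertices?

The vertices are ±e_1, ..., ±e_72, so there are 2·72 = 144.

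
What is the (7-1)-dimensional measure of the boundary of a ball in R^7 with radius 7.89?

The surface area of an n-ball is 2π^(n/2) r^(n-1) / Γ(n/2). For n=7, r=7.89: 7.97885e+06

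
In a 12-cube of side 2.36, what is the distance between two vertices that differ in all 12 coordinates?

d = √(2.36² + 2.36² + ... + 2.36²) [12 terms] = √(12·2.36²) = 2.36√12 ≈ 8.17528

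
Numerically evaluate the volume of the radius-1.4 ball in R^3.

V_3(1.4) = π^(3/2) · (1.4)^3 / Γ(3/2 + 1) ≈ 11.494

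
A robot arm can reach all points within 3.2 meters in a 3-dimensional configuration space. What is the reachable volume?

The n-ball volume is π^(n/2)·r^n/Γ(n/2+1). With n=3, r=3.2: V ≈ 137.258.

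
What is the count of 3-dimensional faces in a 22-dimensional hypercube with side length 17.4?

f_3(22-cube) = (22 choose 3) · 2^19 = 807403520.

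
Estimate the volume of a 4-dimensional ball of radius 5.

Volume = π^{4/2}·(5)^4/Γ(3) = 625·π^2/2 ≈ 3084.25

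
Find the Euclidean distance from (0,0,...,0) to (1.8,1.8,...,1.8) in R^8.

The space diagonal of an n-cube of side s is s√n. Here 1.8·√8 ≈ 5.09117.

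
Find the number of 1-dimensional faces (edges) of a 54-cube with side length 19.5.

Number of 1-faces = C(54,1)·2^(54-1) = 54·9007199254740992 = 486388759756013568.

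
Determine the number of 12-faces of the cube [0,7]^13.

f_12(13-cube) = (13 choose 12) · 2^1 = 26.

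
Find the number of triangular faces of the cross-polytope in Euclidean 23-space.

Number of 2-faces = 2^(2+1) · C(23,2+1) = 8 · 1771 = 14168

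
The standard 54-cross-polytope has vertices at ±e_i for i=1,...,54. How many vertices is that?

The vertices are ±e_1, ..., ±e_54, so there are 2·54 = 108.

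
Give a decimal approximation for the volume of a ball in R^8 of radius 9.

V = 14348907·π^4/8 ≈ 1.74714e+08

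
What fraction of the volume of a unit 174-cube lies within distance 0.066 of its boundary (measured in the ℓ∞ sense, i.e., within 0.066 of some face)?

1 - (1 - 2·0.066)^174 = 1 - 0.868^174 ≈ 1 - 2.006e-11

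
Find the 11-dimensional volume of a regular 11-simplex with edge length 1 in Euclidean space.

V = (1^11 / 11!) · √((11+1) / 2^11) ≈ 1.91765e-09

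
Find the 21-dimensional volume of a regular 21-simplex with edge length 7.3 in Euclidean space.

V_21 = √(22) · 7.3^21 / (21! · 2^(21/2)) ≈ 8.54737e-05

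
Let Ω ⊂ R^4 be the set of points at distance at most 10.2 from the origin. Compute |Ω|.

V_4(10.2) = π^(4/2) · (10.2)^4 / Γ(4/2 + 1) ≈ 53415.9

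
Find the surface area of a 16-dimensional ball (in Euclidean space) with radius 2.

S_16(2) = 2·π^(16/2)·(2)^15 / Γ(16/2) = 4096·π^8/315 ≈ 123381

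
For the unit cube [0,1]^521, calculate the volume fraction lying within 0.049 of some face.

Shell fraction = 1 - (1-0.098)^521 ≈ 1 - 4.598e-24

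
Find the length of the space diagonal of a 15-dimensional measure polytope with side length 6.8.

Diagonal = √15 · 6.8 ≈ 26.3363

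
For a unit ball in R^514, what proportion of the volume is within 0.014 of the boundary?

1 - (1-0.014)^514 ≈ 0.999288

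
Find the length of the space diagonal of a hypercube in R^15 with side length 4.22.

Diagonal = √15 · 4.22 ≈ 16.344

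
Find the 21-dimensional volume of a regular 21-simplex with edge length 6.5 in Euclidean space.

For a regular n-simplex with edge a, V = (a^n / n!)·√((n+1)/2^n). With a=6.5, n=21: V ≈ 7.46849e-06.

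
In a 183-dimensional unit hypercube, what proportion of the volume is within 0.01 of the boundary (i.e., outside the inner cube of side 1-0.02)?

The inner cube has side 1-2·0.01 = 0.98 and volume (0.98)^183 ≈ 0.0248, so the shell holds 0.975205 of the volume.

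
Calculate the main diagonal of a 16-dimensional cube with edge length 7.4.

The space diagonal of an n-cube of side s is s√n. Here 7.4·√16 = 29.6.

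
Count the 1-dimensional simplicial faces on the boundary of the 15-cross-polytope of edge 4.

An n-cross-polytope has 2^(k+1)·C(n,k+1) k-faces. Here 2^2·C(15,2) = 4·105 = 420.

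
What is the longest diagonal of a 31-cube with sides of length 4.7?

||(4.7,4.7,...,4.7)|| = √(31)·4.7 ≈ 26.1685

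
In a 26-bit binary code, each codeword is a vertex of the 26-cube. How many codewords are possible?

The 26-cube has 2^26 = 67108864 vertices.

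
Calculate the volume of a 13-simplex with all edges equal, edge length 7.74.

Volume = 7.74^13 · √(14/2^13) / 13! ≈ 2.37532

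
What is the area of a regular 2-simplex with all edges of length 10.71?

Area = (√3/4) · 10.71² = 49.6683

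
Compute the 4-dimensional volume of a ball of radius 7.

The n-ball volume is π^(n/2)·r^n/Γ(n/2+1). With n=4, r=7: V = 2401·π^2/2 ≈ 11848.5.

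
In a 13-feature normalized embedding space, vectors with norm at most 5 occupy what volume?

V = 31250000000·π^6/27027 ≈ 1.11161e+09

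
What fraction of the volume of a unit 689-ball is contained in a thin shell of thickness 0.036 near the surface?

V(inner)/V(outer) = ((1-0.036)/1)^689 ≈ 1.069e-11, so the shell fraction is 1 - 1.069e-11.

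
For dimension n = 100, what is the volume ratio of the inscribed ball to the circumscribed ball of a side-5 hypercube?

V_in / V_out = (r_in/r_out)^100 = (1/√100)^100 = 100^(-100/2) ≈ 1e-100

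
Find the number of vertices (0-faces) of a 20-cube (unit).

Number of 0-faces = C(20,0) · 2^(20-0) = 1 · 1048576 = 1048576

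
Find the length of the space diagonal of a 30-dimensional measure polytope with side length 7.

Diagonal = √30 · 7 ≈ 38.3406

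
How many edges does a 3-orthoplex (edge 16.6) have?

Each 1-face is the convex hull of 2 vertices, one chosen as ±e_i from each of 2 distinct axes: 2^2·C(3,2) = 12.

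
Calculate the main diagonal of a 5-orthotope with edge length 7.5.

The space diagonal of an n-cube of side s is s√n. Here 7.5·√5 ≈ 16.7705.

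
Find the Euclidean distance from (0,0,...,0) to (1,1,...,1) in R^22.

d = √(1² + 1² + ... + 1²) [22 terms] = √(22·1²) = 1√22 ≈ 4.69042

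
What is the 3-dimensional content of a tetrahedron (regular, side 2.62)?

Volume = (√2/12) · 2.62³ = 2.11952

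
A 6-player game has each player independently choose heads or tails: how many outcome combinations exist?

Number of vertices = 2^6 = 64.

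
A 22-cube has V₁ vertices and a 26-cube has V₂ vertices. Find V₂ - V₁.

V₁ = 2^22 = 4194304. V₂ = 2^26 = 67108864. V₂ - V₁ = 62914560.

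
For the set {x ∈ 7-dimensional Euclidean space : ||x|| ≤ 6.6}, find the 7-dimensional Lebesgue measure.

V_7(6.6) = π^(7/2) · (6.6)^7 / Γ(7/2 + 1) ≈ 2.57744e+06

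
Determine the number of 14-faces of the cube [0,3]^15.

f_14(15-cube) = (15 choose 14) · 2^1 = 30.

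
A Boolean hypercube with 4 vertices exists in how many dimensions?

2^n = 4 ⇒ n = log_2(4) = 2.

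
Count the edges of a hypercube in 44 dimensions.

An n-cube has n·2^(n-1) edges. With n = 44: 44·8796093022208 = 387028092977152.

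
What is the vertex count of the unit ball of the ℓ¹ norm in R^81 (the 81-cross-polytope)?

Number of vertices = 2n = 162.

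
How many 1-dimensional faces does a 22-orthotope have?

An n-cube has C(n,k)·2^(n-k) k-faces. Here C(22,1)·2^21 = 22·2097152 = 46137344.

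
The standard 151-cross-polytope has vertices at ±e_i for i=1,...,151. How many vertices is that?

An n-cross-polytope has 2n vertices; here n = 151, giving 302.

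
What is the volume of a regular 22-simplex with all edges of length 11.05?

For a regular n-simplex with edge a, V = (a^n / n!)·√((n+1)/2^n). With a=11.05, n=22: V ≈ 0.187386.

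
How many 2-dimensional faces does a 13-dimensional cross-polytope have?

An n-cross-polytope has 2^(k+1)·C(n,k+1) k-faces. Here 2^3·C(13,3) = 8·286 = 2288.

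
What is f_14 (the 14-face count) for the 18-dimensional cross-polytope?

Number of 14-faces = 2^(14+1) · C(18,14+1) = 32768 · 816 = 26738688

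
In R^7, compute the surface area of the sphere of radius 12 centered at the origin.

S_7(12) = 2·π^(7/2)·(12)^6 / Γ(7/2) = 15925248·π^3/5 ≈ 9.87565e+07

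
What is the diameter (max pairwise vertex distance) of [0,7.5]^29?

d = √(7.5² + 7.5² + ... + 7.5²) [29 terms] = √(29·7.5²) = 7.5√29 ≈ 40.3887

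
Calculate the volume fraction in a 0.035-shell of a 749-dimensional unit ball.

1 - (1-0.035)^749 ≈ 1 - 2.576e-12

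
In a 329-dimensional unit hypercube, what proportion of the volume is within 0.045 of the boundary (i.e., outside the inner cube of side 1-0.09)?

1 - (1 - 2·0.045)^329 = 1 - 0.91^329 ≈ 1 - 3.347e-14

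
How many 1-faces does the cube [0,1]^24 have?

Each of the 2^24 = 16777216 vertices has degree 24; total edges = 24·2^24/2 = 201326592.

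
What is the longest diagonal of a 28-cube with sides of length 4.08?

d = √(4.08² + 4.08² + ... + 4.08²) [28 terms] = √(28·4.08²) = 4.08√28 ≈ 21.5893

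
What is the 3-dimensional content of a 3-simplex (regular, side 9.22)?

Volume = (√2/12) · 9.22³ = 92.3691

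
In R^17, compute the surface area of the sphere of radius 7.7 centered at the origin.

|∂B_17(7.7)| ≈ 3.65983e+14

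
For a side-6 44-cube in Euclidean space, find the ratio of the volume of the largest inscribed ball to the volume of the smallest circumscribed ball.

V_in/V_out = n^(-n/2) = 44^(-44/2) ≈ 6.98299e-37.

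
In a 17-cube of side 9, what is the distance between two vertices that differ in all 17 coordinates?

The space diagonal of an n-cube of side s is s√n. Here 9·√17 ≈ 37.108.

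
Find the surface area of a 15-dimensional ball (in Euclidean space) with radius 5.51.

|∂B_15(5.51)| ≈ 1.36033e+11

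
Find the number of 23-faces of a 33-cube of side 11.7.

f_23(33-cube) = (33 choose 23) · 2^10 = 94782504960.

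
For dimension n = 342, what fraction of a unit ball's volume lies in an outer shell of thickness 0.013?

1 - (1-0.013)^342 ≈ 0.988612 ≈ 98.86%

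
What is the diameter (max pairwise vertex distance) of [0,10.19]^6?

Diagonal = √6 · 10.19 ≈ 24.9603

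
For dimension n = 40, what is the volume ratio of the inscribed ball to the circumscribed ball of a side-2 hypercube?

The radii are 2/2 and 2√40/2, so the volume ratio is (1/√40)^40 = 40^{-40/2} ≈ 9.09495e-33.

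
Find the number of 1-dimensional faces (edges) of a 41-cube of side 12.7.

Number of 1-faces = C(41,1)·2^(41-1) = 41·1099511627776 = 45079976738816.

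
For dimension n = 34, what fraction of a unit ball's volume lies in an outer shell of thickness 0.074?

1 - (1-0.074)^34 ≈ 0.926756 ≈ 92.68%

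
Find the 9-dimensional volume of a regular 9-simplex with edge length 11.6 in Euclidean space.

V_9 = √(10) · 11.6^9 / (9! · 2^(9/2)) ≈ 1464.62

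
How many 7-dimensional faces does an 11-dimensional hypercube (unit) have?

An n-cube has C(n,k)·2^(n-k) k-faces. Here C(11,7)·2^4 = 330·16 = 5280.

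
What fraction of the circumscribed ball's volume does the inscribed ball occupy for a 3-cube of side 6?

V_in/V_out = n^(-n/2) = 3^(-3/2) ≈ 0.19245.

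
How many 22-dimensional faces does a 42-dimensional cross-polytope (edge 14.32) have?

Each 22-face is the convex hull of 23 vertices, one chosen as ±e_i from each of 23 distinct axes: 2^23·C(42,23) = 3747822946379366400.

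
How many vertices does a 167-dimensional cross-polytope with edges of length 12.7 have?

The 167-dimensional cross-polytope has 2n = 2·167 = 334 vertices.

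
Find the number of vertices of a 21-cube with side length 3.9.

The 21-cube has 2^21 = 2097152 vertices.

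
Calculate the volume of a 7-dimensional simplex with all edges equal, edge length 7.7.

Volume = 7.7^7 · √(8/2^7) / 7! ≈ 79.6058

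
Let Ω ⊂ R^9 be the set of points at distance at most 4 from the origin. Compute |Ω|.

Volume = π^{9/2}·(4)^9/Γ(11/2) = 8388608·π^4/945 ≈ 864684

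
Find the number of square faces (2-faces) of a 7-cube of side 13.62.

An n-cube has C(n,k)·2^(n-k) k-faces. Here C(7,2)·2^5 = 21·32 = 672.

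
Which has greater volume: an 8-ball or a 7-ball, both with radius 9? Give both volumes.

V_8(9) ≈ 1.74714e+08. V_7(9) ≈ 2.25984e+07. The 8-ball is larger.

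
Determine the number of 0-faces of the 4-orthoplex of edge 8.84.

Number of 0-faces = 2^(0+1) · C(4,0+1) = 2 · 4 = 8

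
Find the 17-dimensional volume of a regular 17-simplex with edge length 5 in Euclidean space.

V_17 = √(18) · 5^17 / (17! · 2^(17/2)) ≈ 2.51364e-05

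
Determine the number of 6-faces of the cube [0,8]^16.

An n-cube has C(n,k)·2^(n-k) k-faces. Here C(16,6)·2^10 = 8008·1024 = 8200192.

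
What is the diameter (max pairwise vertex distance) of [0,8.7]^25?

Diagonal = √25 · 8.7 = 43.5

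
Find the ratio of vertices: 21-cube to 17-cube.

The 21-cube has 2^21 = 2097152 vertices. The 17-cube has 2^17 = 131072 vertices. Ratio: 2097152/131072 = 16.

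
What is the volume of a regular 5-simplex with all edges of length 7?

V_5 = √(6) · 7^5 / (5! · 2^(5/2)) ≈ 60.647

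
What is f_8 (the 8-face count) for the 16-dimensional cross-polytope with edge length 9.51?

Number of 8-faces = 2^(8+1) · C(16,8+1) = 512 · 11440 = 5857280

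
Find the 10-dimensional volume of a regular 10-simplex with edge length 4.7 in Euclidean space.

V_10 = √(11) · 4.7^10 / (10! · 2^(10/2)) ≈ 0.150232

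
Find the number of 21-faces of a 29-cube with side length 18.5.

Number of 21-faces = C(29,21) · 2^(29-21) = 4292145 · 256 = 1098789120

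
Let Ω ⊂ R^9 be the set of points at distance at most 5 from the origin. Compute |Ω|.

Volume = π^{9/2}·(5)^9/Γ(11/2) = 12500000·π^4/189 ≈ 6.4424e+06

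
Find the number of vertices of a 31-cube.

The 31-cube has 2^31 = 2147483648 vertices.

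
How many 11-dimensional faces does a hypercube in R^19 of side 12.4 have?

An n-cube has C(n,k)·2^(n-k) k-faces. Here C(19,11)·2^8 = 75582·256 = 19348992.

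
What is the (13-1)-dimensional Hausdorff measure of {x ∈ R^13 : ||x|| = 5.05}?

|∂B_13(5.05)| ≈ 3.25673e+09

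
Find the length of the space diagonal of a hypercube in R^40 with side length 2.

The space diagonal of an n-cube of side s is s√n. Here 2·√40 ≈ 12.6491.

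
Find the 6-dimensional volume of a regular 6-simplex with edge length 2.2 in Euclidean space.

V = (2.2^6 / 6!) · √((6+1) / 2^6) ≈ 0.052079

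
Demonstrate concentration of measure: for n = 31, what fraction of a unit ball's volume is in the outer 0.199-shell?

1 - (1-0.199)^31 ≈ 0.998971 ≈ 99.90%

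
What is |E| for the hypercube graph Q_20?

An n-cube has n·2^(n-1) edges. With n = 20: 20·524288 = 10485760.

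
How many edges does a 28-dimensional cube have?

An n-cube has n·2^(n-1) edges. With n = 28: 28·134217728 = 3758096384.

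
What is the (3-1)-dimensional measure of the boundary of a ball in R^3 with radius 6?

The surface area of an n-ball is 2π^(n/2) r^(n-1) / Γ(n/2). For n=3, r=6: 4πr² = 4π·(6)² ≈ 452.389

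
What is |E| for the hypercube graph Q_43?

Each of the 2^43 = 8796093022208 vertices has degree 43; total edges = 43·2^43/2 = 189115999977472.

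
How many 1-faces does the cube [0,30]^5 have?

The 5-cube has n·2^(n-1) = 5·2^4 = 5·16 = 80 edges.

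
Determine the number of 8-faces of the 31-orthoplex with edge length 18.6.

An n-cross-polytope has 2^(k+1)·C(n,k+1) k-faces. Here 2^9·C(31,9) = 512·20160075 = 10321958400.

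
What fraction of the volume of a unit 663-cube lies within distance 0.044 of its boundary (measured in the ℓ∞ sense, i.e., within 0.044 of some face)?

The inner cube has side 1-2·0.044 = 0.912 and volume (0.912)^663 ≈ 2.996e-27, so the shell holds 1 - 2.996e-27 of the volume.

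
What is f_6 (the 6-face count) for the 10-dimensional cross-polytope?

Each 6-face is the convex hull of 7 vertices, one chosen as ±e_i from each of 7 distinct axes: 2^7·C(10,7) = 15360.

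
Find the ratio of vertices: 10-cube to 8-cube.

The 10-cube has 2^10 = 1024 vertices. The 8-cube has 2^8 = 256 vertices. Ratio: 1024/256 = 4.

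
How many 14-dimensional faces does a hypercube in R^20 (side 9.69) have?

f_14(20-cube) = (20 choose 14) · 2^6 = 2480640.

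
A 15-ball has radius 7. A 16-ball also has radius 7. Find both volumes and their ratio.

V_15(7) ≈ 1.81093e+12. V_16(7) ≈ 7.82073e+12. Ratio V_15/V_16 ≈ 0.2316.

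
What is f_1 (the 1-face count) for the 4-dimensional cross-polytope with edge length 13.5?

Each 1-face is the convex hull of 2 vertices, one chosen as ±e_i from each of 2 distinct axes: 2^2·C(4,2) = 24.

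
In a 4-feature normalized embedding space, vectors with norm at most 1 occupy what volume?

V = π^2/2 ≈ 4.9348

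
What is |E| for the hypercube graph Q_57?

Number of 1-faces = C(57,1)·2^(57-1) = 57·72057594037927936 = 4107282860161892352.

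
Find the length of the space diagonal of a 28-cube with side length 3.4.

Diagonal = √28 · 3.4 ≈ 17.9911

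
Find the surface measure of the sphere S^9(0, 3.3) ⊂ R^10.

S = n·V_n(r)/r = 10·V_10(3.3)/3.3 (volume-to-surface relation), giving 1.18357e+06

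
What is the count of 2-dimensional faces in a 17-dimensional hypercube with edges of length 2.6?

Number of 2-faces = C(17,2) · 2^(17-2) = 136 · 32768 = 4456448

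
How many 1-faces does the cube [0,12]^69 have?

Each of the 2^69 = 590295810358705651712 vertices has degree 69; total edges = 69·2^69/2 = 20365205457375344984064.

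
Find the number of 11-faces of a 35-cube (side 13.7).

Choose 11 of 35 axes to span the face (C(35,11) = 417225900 ways), then fix each of the remaining 24 coordinates at one of its two extreme values (2^24 = 16777216 ways): 417225900·16777216 = 6999889045094400.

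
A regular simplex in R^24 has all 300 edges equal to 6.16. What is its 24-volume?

V_24 = √(25) · 6.16^24 / (24! · 2^(24/2)) ≈ 1.75324e-08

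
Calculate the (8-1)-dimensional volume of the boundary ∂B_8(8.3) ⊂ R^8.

S = n·V_n(r)/r = 8·V_8(8.3)/8.3 (volume-to-surface relation), giving 8.81099e+07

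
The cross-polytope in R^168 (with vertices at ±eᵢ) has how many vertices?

The vertices are ±e_1, ..., ±e_168, so there are 2·168 = 336.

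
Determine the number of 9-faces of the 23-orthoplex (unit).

An n-cross-polytope has 2^(k+1)·C(n,k+1) k-faces. Here 2^10·C(23,10) = 1024·1144066 = 1171523584.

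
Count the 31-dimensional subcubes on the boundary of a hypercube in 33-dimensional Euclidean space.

Choose 31 of 33 axes to span the face (C(33,31) = 528 ways), then fix each of the remaining 2 coordinates at one of its two extreme values (2^2 = 4 ways): 528·4 = 2112.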